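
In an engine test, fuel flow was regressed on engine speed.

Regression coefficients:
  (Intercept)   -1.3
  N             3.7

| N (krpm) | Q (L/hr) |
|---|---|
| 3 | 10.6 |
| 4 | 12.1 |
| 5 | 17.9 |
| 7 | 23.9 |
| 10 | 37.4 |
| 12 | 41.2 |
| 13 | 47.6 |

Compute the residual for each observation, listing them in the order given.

N=3: Q̂ = -1.3 + 3.7·3 = 9.8; r = 10.6 − 9.8 = 0.8
N=4: Q̂ = -1.3 + 3.7·4 = 13.5; r = 12.1 − 13.5 = -1.4
N=5: Q̂ = -1.3 + 3.7·5 = 17.2; r = 17.9 − 17.2 = 0.7
N=7: Q̂ = -1.3 + 3.7·7 = 24.6; r = 23.9 − 24.6 = -0.7
N=10: Q̂ = -1.3 + 3.7·10 = 35.7; r = 37.4 − 35.7 = 1.7
N=12: Q̂ = -1.3 + 3.7·12 = 43.1; r = 41.2 − 43.1 = -1.9
N=13: Q̂ = -1.3 + 3.7·13 = 46.8; r = 47.6 − 46.8 = 0.8

0.8, -1.4, 0.7, -0.7, 1.7, -1.9, 0.8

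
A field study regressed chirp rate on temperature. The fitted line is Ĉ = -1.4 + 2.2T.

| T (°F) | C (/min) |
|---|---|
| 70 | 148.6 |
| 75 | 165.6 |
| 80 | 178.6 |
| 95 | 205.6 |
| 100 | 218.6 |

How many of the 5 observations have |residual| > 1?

4

T=70: Ĉ = -1.4 + 2.2·70 = 152.6; e = 148.6 − 152.6 = -4
T=75: Ĉ = -1.4 + 2.2·75 = 163.6; e = 165.6 − 163.6 = 2
T=80: Ĉ = -1.4 + 2.2·80 = 174.6; e = 178.6 − 174.6 = 4
T=95: Ĉ = -1.4 + 2.2·95 = 207.6; e = 205.6 − 207.6 = -2
T=100: Ĉ = -1.4 + 2.2·100 = 218.6; e = 218.6 − 218.6 = 0
|e| > 1: T=70 (|e|=4), T=75 (|e|=2), T=80 (|e|=4), T=95 (|e|=2) → 4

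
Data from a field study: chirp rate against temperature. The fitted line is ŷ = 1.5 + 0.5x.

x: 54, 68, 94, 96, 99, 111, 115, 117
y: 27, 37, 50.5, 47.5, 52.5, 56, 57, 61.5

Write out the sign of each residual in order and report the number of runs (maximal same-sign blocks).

x=54: ŷ = 1.5 + 0.5·54 = 28.5; r = 27 − 28.5 = -1.5
x=68: ŷ = 1.5 + 0.5·68 = 35.5; r = 37 − 35.5 = 1.5
x=94: ŷ = 1.5 + 0.5·94 = 48.5; r = 50.5 − 48.5 = 2
x=96: ŷ = 1.5 + 0.5·96 = 49.5; r = 47.5 − 49.5 = -2
x=99: ŷ = 1.5 + 0.5·99 = 51; r = 52.5 − 51 = 1.5
x=111: ŷ = 1.5 + 0.5·111 = 57; r = 56 − 57 = -1
x=115: ŷ = 1.5 + 0.5·115 = 59; r = 57 − 59 = -2
x=117: ŷ = 1.5 + 0.5·117 = 60; r = 61.5 − 60 = 1.5
Signs: − + + − + − − +
Runs: −×1, +×2, −×1, +×1, −×2, +×1 → 6

6 runs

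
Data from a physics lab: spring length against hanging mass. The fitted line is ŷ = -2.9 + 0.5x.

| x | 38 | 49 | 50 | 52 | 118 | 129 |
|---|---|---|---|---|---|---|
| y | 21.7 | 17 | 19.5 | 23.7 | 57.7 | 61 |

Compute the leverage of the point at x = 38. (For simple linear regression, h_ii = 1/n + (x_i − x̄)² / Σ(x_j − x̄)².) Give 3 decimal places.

h = 0.318

x̄ = (38 + 49 + 50 + 52 + 118 + 129)/6 = 72.6667
Σ(x − x̄)² = 1201.78 + 560.111 + 513.778 + 427.111 + 2055.11 + 3173.44 = 7931.33
h = 1/6 + (-34.6667)²/7931.33 = 0.166667 + 0.151523 = 0.318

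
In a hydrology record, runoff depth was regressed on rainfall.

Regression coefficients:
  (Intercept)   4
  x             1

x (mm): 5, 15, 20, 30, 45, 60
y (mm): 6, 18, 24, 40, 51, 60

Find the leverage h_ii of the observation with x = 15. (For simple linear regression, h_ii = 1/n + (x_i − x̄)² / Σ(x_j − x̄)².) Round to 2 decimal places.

h = 0.26

x̄ = (5 + 15 + 20 + 30 + 45 + 60)/6 = 29.1667
Σ(x − x̄)² = 584.028 + 200.694 + 84.0278 + 0.694444 + 250.694 + 950.694 = 2070.83
h = 1/6 + (-14.1667)²/2070.83 = 0.166667 + 0.0969148 = 0.26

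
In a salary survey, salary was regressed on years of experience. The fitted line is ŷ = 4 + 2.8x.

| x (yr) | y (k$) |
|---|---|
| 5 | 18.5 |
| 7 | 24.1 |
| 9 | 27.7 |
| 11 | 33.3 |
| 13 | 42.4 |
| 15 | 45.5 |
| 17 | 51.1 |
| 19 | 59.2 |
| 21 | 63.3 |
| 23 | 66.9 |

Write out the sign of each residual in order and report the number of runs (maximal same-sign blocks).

6 runs

x=5: ŷ = 4 + 2.8·5 = 18; r = 18.5 − 18 = 0.5
x=7: ŷ = 4 + 2.8·7 = 23.6; r = 24.1 − 23.6 = 0.5
x=9: ŷ = 4 + 2.8·9 = 29.2; r = 27.7 − 29.2 = -1.5
x=11: ŷ = 4 + 2.8·11 = 34.8; r = 33.3 − 34.8 = -1.5
x=13: ŷ = 4 + 2.8·13 = 40.4; r = 42.4 − 40.4 = 2
x=15: ŷ = 4 + 2.8·15 = 46; r = 45.5 − 46 = -0.5
x=17: ŷ = 4 + 2.8·17 = 51.6; r = 51.1 − 51.6 = -0.5
x=19: ŷ = 4 + 2.8·19 = 57.2; r = 59.2 − 57.2 = 2
x=21: ŷ = 4 + 2.8·21 = 62.8; r = 63.3 − 62.8 = 0.5
x=23: ŷ = 4 + 2.8·23 = 68.4; r = 66.9 − 68.4 = -1.5
Signs: + + − − + − − + + −
Runs: +×2, −×2, +×1, −×2, +×2, −×1 → 6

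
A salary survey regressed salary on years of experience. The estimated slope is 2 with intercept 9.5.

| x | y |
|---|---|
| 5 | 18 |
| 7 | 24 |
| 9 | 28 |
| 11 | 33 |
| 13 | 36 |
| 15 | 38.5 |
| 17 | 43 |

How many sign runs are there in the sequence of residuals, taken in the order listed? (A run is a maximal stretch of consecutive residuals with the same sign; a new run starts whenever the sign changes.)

3 runs

x=5: ŷ = 9.5 + 2·5 = 19.5; e = 18 − 19.5 = -1.5
x=7: ŷ = 9.5 + 2·7 = 23.5; e = 24 − 23.5 = 0.5
x=9: ŷ = 9.5 + 2·9 = 27.5; e = 28 − 27.5 = 0.5
x=11: ŷ = 9.5 + 2·11 = 31.5; e = 33 − 31.5 = 1.5
x=13: ŷ = 9.5 + 2·13 = 35.5; e = 36 − 35.5 = 0.5
x=15: ŷ = 9.5 + 2·15 = 39.5; e = 38.5 − 39.5 = -1
x=17: ŷ = 9.5 + 2·17 = 43.5; e = 43 − 43.5 = -0.5
Signs: − + + + + − −
Runs: −×1, +×4, −×2 → 3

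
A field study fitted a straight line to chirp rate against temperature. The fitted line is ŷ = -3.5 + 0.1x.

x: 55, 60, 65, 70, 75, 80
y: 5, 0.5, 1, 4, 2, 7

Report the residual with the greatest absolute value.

x=55: ŷ = -3.5 + 0.1·55 = 2; e = 5 − 2 = 3
x=60: ŷ = -3.5 + 0.1·60 = 2.5; e = 0.5 − 2.5 = -2
x=65: ŷ = -3.5 + 0.1·65 = 3; e = 1 − 3 = -2
x=70: ŷ = -3.5 + 0.1·70 = 3.5; e = 4 − 3.5 = 0.5
x=75: ŷ = -3.5 + 0.1·75 = 4; e = 2 − 4 = -2
x=80: ŷ = -3.5 + 0.1·80 = 4.5; e = 7 − 4.5 = 2.5
Largest |e| is 3 at x = 55, residual 3.

e = 3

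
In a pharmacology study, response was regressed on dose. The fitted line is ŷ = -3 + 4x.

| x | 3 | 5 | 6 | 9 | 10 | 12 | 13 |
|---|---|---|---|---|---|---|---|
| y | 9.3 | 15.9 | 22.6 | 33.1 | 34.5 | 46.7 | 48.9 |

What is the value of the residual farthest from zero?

r = -2.5

x=3: ŷ = -3 + 4·3 = 9; r = 9.3 − 9 = 0.3
x=5: ŷ = -3 + 4·5 = 17; r = 15.9 − 17 = -1.1
x=6: ŷ = -3 + 4·6 = 21; r = 22.6 − 21 = 1.6
x=9: ŷ = -3 + 4·9 = 33; r = 33.1 − 33 = 0.1
x=10: ŷ = -3 + 4·10 = 37; r = 34.5 − 37 = -2.5
x=12: ŷ = -3 + 4·12 = 45; r = 46.7 − 45 = 1.7
x=13: ŷ = -3 + 4·13 = 49; r = 48.9 − 49 = -0.1
Largest |r| is 2.5 at x = 10, residual -2.5.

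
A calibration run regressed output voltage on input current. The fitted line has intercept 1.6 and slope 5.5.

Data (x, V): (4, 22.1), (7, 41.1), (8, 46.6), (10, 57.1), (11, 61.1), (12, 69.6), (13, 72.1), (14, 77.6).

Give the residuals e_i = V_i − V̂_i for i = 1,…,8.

-1.5, 1, 1, 0.5, -1, 2, -1, -1

x=4: V̂ = 1.6 + 5.5·4 = 23.6; e = 22.1 − 23.6 = -1.5
x=7: V̂ = 1.6 + 5.5·7 = 40.1; e = 41.1 − 40.1 = 1
x=8: V̂ = 1.6 + 5.5·8 = 45.6; e = 46.6 − 45.6 = 1
x=10: V̂ = 1.6 + 5.5·10 = 56.6; e = 57.1 − 56.6 = 0.5
x=11: V̂ = 1.6 + 5.5·11 = 62.1; e = 61.1 − 62.1 = -1
x=12: V̂ = 1.6 + 5.5·12 = 67.6; e = 69.6 − 67.6 = 2
x=13: V̂ = 1.6 + 5.5·13 = 73.1; e = 72.1 − 73.1 = -1
x=14: V̂ = 1.6 + 5.5·14 = 78.6; e = 77.6 − 78.6 = -1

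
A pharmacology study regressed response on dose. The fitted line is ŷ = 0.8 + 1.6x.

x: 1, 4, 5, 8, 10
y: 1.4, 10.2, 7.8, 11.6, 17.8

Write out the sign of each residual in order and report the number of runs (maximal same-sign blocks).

4 runs

x=1: ŷ = 0.8 + 1.6·1 = 2.4; e = 1.4 − 2.4 = -1
x=4: ŷ = 0.8 + 1.6·4 = 7.2; e = 10.2 − 7.2 = 3
x=5: ŷ = 0.8 + 1.6·5 = 8.8; e = 7.8 − 8.8 = -1
x=8: ŷ = 0.8 + 1.6·8 = 13.6; e = 11.6 − 13.6 = -2
x=10: ŷ = 0.8 + 1.6·10 = 16.8; e = 17.8 − 16.8 = 1
Signs: − + − − +
Runs: −×1, +×1, −×2, +×1 → 4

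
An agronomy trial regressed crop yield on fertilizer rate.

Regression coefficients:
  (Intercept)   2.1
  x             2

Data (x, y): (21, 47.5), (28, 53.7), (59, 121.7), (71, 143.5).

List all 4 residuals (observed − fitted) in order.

3.4, -4.4, 1.6, -0.6

x=21: ŷ = 2.1 + 2·21 = 44.1; r = 47.5 − 44.1 = 3.4
x=28: ŷ = 2.1 + 2·28 = 58.1; r = 53.7 − 58.1 = -4.4
x=59: ŷ = 2.1 + 2·59 = 120.1; r = 121.7 − 120.1 = 1.6
x=71: ŷ = 2.1 + 2·71 = 144.1; r = 143.5 − 144.1 = -0.6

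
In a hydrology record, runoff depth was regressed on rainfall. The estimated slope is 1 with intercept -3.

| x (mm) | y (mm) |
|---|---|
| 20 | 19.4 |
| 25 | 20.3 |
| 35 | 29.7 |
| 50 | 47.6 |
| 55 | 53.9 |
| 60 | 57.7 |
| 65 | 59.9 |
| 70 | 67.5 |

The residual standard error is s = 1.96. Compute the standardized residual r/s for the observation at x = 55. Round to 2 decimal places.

0.97

ŷ = -3 + 55 = 52
r = 53.9 − 52 = 1.9
r/s = 1.9 / 1.96 = 0.97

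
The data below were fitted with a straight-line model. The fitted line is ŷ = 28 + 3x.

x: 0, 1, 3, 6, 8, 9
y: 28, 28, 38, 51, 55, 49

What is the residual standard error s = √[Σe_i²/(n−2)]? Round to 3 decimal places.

s = 4.472

x=0: ŷ = 28 + 3·0 = 28; e = 28 − 28 = 0
x=1: ŷ = 28 + 3·1 = 31; e = 28 − 31 = -3
x=3: ŷ = 28 + 3·3 = 37; e = 38 − 37 = 1
x=6: ŷ = 28 + 3·6 = 46; e = 51 − 46 = 5
x=8: ŷ = 28 + 3·8 = 52; e = 55 − 52 = 3
x=9: ŷ = 28 + 3·9 = 55; e = 49 − 55 = -6
SSE = 0 + 9 + 1 + 25 + 9 + 36 = 80
s = √(80/4) = √20 ≈ 4.472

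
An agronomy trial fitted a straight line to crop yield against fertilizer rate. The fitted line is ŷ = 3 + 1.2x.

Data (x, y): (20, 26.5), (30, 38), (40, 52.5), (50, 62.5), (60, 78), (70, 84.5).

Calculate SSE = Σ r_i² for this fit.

SSE = 19

x=20: ŷ = 3 + 1.2·20 = 27; r = 26.5 − 27 = -0.5
x=30: ŷ = 3 + 1.2·30 = 39; r = 38 − 39 = -1
x=40: ŷ = 3 + 1.2·40 = 51; r = 52.5 − 51 = 1.5
x=50: ŷ = 3 + 1.2·50 = 63; r = 62.5 − 63 = -0.5
x=60: ŷ = 3 + 1.2·60 = 75; r = 78 − 75 = 3
x=70: ŷ = 3 + 1.2·70 = 87; r = 84.5 − 87 = -2.5
SSE = 0.25 + 1 + 2.25 + 0.25 + 9 + 6.25 = 19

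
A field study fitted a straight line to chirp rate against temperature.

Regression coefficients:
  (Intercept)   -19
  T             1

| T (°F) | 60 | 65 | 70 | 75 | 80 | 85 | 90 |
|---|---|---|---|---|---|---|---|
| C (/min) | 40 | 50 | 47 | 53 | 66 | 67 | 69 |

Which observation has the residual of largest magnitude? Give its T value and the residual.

T=60: Ĉ = -19 + 60 = 41; r = 40 − 41 = -1
T=65: Ĉ = -19 + 65 = 46; r = 50 − 46 = 4
T=70: Ĉ = -19 + 70 = 51; r = 47 − 51 = -4
T=75: Ĉ = -19 + 75 = 56; r = 53 − 56 = -3
T=80: Ĉ = -19 + 80 = 61; r = 66 − 61 = 5
T=85: Ĉ = -19 + 85 = 66; r = 67 − 66 = 1
T=90: Ĉ = -19 + 90 = 71; r = 69 − 71 = -2
Largest |r| is 5 at T = 80, residual 5.

T = 80, r = 5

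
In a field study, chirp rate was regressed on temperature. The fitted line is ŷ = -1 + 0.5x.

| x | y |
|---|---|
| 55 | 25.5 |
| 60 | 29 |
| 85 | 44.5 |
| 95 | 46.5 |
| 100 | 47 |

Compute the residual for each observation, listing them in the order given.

-1, 0, 3, 0, -2

x=55: ŷ = -1 + 0.5·55 = 26.5; e = 25.5 − 26.5 = -1
x=60: ŷ = -1 + 0.5·60 = 29; e = 29 − 29 = 0
x=85: ŷ = -1 + 0.5·85 = 41.5; e = 44.5 − 41.5 = 3
x=95: ŷ = -1 + 0.5·95 = 46.5; e = 46.5 − 46.5 = 0
x=100: ŷ = -1 + 0.5·100 = 49; e = 47 − 49 = -2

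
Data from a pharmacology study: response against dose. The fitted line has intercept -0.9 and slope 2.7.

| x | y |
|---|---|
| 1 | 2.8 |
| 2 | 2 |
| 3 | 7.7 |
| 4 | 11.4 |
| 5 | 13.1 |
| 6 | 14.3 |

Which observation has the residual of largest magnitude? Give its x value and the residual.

x = 2, r = -2.5

x=1: ŷ = -0.9 + 2.7·1 = 1.8; r = 2.8 − 1.8 = 1
x=2: ŷ = -0.9 + 2.7·2 = 4.5; r = 2 − 4.5 = -2.5
x=3: ŷ = -0.9 + 2.7·3 = 7.2; r = 7.7 − 7.2 = 0.5
x=4: ŷ = -0.9 + 2.7·4 = 9.9; r = 11.4 − 9.9 = 1.5
x=5: ŷ = -0.9 + 2.7·5 = 12.6; r = 13.1 − 12.6 = 0.5
x=6: ŷ = -0.9 + 2.7·6 = 15.3; r = 14.3 − 15.3 = -1
Largest |r| is 2.5 at x = 2, residual -2.5.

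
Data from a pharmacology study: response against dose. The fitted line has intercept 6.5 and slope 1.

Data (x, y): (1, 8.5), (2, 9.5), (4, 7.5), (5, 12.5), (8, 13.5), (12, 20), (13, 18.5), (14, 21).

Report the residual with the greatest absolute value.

x=1: ŷ = 6.5 + 1 = 7.5; r = 8.5 − 7.5 = 1
x=2: ŷ = 6.5 + 2 = 8.5; r = 9.5 − 8.5 = 1
x=4: ŷ = 6.5 + 4 = 10.5; r = 7.5 − 10.5 = -3
x=5: ŷ = 6.5 + 5 = 11.5; r = 12.5 − 11.5 = 1
x=8: ŷ = 6.5 + 8 = 14.5; r = 13.5 − 14.5 = -1
x=12: ŷ = 6.5 + 12 = 18.5; r = 20 − 18.5 = 1.5
x=13: ŷ = 6.5 + 13 = 19.5; r = 18.5 − 19.5 = -1
x=14: ŷ = 6.5 + 14 = 20.5; r = 21 − 20.5 = 0.5
Largest |r| is 3 at x = 4, residual -3.

r = -3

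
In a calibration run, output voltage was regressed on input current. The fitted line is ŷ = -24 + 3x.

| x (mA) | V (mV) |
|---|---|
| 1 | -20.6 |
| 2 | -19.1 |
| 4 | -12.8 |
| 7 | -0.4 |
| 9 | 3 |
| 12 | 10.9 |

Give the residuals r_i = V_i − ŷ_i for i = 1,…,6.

x=1: ŷ = -24 + 3·1 = -21; r = -20.6 − (-21) = 0.4
x=2: ŷ = -24 + 3·2 = -18; r = -19.1 − (-18) = -1.1
x=4: ŷ = -24 + 3·4 = -12; r = -12.8 − (-12) = -0.8
x=7: ŷ = -24 + 3·7 = -3; r = -0.4 − (-3) = 2.6
x=9: ŷ = -24 + 3·9 = 3; r = 3 − 3 = 0
x=12: ŷ = -24 + 3·12 = 12; r = 10.9 − 12 = -1.1

0.4, -1.1, -0.8, 2.6, 0, -1.1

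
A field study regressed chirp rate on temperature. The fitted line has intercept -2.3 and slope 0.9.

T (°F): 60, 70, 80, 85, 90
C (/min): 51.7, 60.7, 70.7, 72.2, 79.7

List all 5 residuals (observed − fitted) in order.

0, 0, 1, -2, 1

T=60: ŷ = -2.3 + 0.9·60 = 51.7; r = 51.7 − 51.7 = 0
T=70: ŷ = -2.3 + 0.9·70 = 60.7; r = 60.7 − 60.7 = 0
T=80: ŷ = -2.3 + 0.9·80 = 69.7; r = 70.7 − 69.7 = 1
T=85: ŷ = -2.3 + 0.9·85 = 74.2; r = 72.2 − 74.2 = -2
T=90: ŷ = -2.3 + 0.9·90 = 78.7; r = 79.7 − 78.7 = 1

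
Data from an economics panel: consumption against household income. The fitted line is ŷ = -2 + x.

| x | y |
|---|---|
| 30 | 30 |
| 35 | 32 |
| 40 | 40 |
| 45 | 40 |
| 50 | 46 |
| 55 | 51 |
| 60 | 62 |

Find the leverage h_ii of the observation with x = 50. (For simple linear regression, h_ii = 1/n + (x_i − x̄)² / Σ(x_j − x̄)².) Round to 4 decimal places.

x̄ = (30 + 35 + 40 + 45 + 50 + 55 + 60)/7 = 45
Σ(x − x̄)² = 225 + 100 + 25 + 0 + 25 + 100 + 225 = 700
h = 1/7 + (5)²/700 = 0.142857 + 0.0357143 = 0.1786

h = 0.1786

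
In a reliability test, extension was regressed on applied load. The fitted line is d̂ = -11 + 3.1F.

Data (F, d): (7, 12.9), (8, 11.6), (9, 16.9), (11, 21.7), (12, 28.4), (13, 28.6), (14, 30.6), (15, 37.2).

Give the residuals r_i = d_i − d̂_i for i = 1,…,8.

2.2, -2.2, 0, -1.4, 2.2, -0.7, -1.8, 1.7

F=7: d̂ = -11 + 3.1·7 = 10.7; r = 12.9 − 10.7 = 2.2
F=8: d̂ = -11 + 3.1·8 = 13.8; r = 11.6 − 13.8 = -2.2
F=9: d̂ = -11 + 3.1·9 = 16.9; r = 16.9 − 16.9 = 0
F=11: d̂ = -11 + 3.1·11 = 23.1; r = 21.7 − 23.1 = -1.4
F=12: d̂ = -11 + 3.1·12 = 26.2; r = 28.4 − 26.2 = 2.2
F=13: d̂ = -11 + 3.1·13 = 29.3; r = 28.6 − 29.3 = -0.7
F=14: d̂ = -11 + 3.1·14 = 32.4; r = 30.6 − 32.4 = -1.8
F=15: d̂ = -11 + 3.1·15 = 35.5; r = 37.2 − 35.5 = 1.7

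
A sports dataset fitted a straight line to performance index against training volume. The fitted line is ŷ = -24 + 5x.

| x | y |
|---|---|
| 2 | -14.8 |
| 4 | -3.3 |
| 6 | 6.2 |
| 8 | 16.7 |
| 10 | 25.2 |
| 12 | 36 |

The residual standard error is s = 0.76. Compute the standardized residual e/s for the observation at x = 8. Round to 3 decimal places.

ŷ = -24 + 5·8 = 16
e = 16.7 − 16 = 0.7
e/s = 0.7 / 0.76 = 0.921

0.921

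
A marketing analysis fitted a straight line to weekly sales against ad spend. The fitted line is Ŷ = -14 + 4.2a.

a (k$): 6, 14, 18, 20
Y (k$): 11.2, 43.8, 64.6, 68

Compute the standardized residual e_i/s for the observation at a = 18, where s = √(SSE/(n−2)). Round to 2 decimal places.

a=6: Ŷ = -14 + 4.2·6 = 11.2; e = 11.2 − 11.2 = 0
a=14: Ŷ = -14 + 4.2·14 = 44.8; e = 43.8 − 44.8 = -1
a=18: Ŷ = -14 + 4.2·18 = 61.6; e = 64.6 − 61.6 = 3
a=20: Ŷ = -14 + 4.2·20 = 70; e = 68 − 70 = -2
SSE = 0 + 1 + 9 + 4 = 14
s = √(14/2) = 2.64575
e/s = 3 / 2.64575 = 1.13

1.13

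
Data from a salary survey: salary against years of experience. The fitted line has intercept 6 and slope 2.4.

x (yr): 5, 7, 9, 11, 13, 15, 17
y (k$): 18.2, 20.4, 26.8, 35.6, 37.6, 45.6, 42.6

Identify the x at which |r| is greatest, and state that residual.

x = 17, r = -4.2

x=5: ŷ = 6 + 2.4·5 = 18; r = 18.2 − 18 = 0.2
x=7: ŷ = 6 + 2.4·7 = 22.8; r = 20.4 − 22.8 = -2.4
x=9: ŷ = 6 + 2.4·9 = 27.6; r = 26.8 − 27.6 = -0.8
x=11: ŷ = 6 + 2.4·11 = 32.4; r = 35.6 − 32.4 = 3.2
x=13: ŷ = 6 + 2.4·13 = 37.2; r = 37.6 − 37.2 = 0.4
x=15: ŷ = 6 + 2.4·15 = 42; r = 45.6 − 42 = 3.6
x=17: ŷ = 6 + 2.4·17 = 46.8; r = 42.6 − 46.8 = -4.2
Largest |r| is 4.2 at x = 17, residual -4.2.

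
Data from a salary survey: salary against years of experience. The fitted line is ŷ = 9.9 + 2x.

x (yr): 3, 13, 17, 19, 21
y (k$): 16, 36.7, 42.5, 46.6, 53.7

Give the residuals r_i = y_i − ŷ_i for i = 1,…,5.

x=3: ŷ = 9.9 + 2·3 = 15.9; r = 16 − 15.9 = 0.1
x=13: ŷ = 9.9 + 2·13 = 35.9; r = 36.7 − 35.9 = 0.8
x=17: ŷ = 9.9 + 2·17 = 43.9; r = 42.5 − 43.9 = -1.4
x=19: ŷ = 9.9 + 2·19 = 47.9; r = 46.6 − 47.9 = -1.3
x=21: ŷ = 9.9 + 2·21 = 51.9; r = 53.7 − 51.9 = 1.8

0.1, 0.8, -1.4, -1.3, 1.8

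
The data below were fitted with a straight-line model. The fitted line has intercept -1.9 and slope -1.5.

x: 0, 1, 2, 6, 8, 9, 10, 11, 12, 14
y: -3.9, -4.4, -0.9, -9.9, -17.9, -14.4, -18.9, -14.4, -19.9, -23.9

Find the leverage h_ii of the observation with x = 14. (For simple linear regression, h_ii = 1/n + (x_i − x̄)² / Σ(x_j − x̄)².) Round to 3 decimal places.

h = 0.310

x̄ = (0 + 1 + 2 + 6 + 8 + 9 + 10 + 11 + 12 + 14)/10 = 7.3
Σ(x − x̄)² = 53.29 + 39.69 + 28.09 + 1.69 + 0.49 + 2.89 + 7.29 + 13.69 + 22.09 + 44.89 = 214.1
h = 1/10 + (6.7)²/214.1 = 0.1 + 0.209668 = 0.310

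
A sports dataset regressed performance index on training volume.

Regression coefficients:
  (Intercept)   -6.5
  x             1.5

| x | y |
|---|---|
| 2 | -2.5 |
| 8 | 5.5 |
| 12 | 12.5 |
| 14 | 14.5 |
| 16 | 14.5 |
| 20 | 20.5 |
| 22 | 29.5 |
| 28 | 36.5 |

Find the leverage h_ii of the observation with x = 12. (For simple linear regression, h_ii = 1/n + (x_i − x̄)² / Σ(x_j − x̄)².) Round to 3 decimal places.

h = 0.147

x̄ = (2 + 8 + 12 + 14 + 16 + 20 + 22 + 28)/8 = 15.25
Σ(x − x̄)² = 175.562 + 52.5625 + 10.5625 + 1.5625 + 0.5625 + 22.5625 + 45.5625 + 162.562 = 471.5
h = 1/8 + (-3.25)²/471.5 = 0.125 + 0.0224019 = 0.147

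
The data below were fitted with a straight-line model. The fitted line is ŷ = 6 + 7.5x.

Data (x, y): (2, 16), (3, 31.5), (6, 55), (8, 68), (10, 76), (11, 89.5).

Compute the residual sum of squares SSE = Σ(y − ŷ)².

x=2: ŷ = 6 + 7.5·2 = 21; e = 16 − 21 = -5
x=3: ŷ = 6 + 7.5·3 = 28.5; e = 31.5 − 28.5 = 3
x=6: ŷ = 6 + 7.5·6 = 51; e = 55 − 51 = 4
x=8: ŷ = 6 + 7.5·8 = 66; e = 68 − 66 = 2
x=10: ŷ = 6 + 7.5·10 = 81; e = 76 − 81 = -5
x=11: ŷ = 6 + 7.5·11 = 88.5; e = 89.5 − 88.5 = 1
SSE = 25 + 9 + 16 + 4 + 25 + 1 = 80

SSE = 80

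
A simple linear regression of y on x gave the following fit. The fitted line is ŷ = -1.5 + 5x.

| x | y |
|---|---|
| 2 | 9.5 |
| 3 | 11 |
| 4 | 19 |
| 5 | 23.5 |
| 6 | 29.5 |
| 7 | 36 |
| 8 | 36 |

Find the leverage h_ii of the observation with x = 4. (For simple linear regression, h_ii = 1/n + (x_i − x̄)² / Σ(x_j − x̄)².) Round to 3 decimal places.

h = 0.179

x̄ = (2 + 3 + 4 + 5 + 6 + 7 + 8)/7 = 5
Σ(x − x̄)² = 9 + 4 + 1 + 0 + 1 + 4 + 9 = 28
h = 1/7 + (-1)²/28 = 0.142857 + 0.0357143 = 0.179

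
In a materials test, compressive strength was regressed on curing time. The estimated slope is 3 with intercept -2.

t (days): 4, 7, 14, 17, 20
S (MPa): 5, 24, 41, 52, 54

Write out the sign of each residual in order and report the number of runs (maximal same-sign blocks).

t=4: ŷ = -2 + 3·4 = 10; r = 5 − 10 = -5
t=7: ŷ = -2 + 3·7 = 19; r = 24 − 19 = 5
t=14: ŷ = -2 + 3·14 = 40; r = 41 − 40 = 1
t=17: ŷ = -2 + 3·17 = 49; r = 52 − 49 = 3
t=20: ŷ = -2 + 3·20 = 58; r = 54 − 58 = -4
Signs: − + + + −
Runs: −×1, +×3, −×1 → 3

3 runs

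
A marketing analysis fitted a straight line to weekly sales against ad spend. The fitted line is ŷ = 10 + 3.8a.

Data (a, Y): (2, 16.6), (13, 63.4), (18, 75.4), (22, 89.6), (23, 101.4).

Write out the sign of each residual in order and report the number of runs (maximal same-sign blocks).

4 runs

a=2: ŷ = 10 + 3.8·2 = 17.6; e = 16.6 − 17.6 = -1
a=13: ŷ = 10 + 3.8·13 = 59.4; e = 63.4 − 59.4 = 4
a=18: ŷ = 10 + 3.8·18 = 78.4; e = 75.4 − 78.4 = -3
a=22: ŷ = 10 + 3.8·22 = 93.6; e = 89.6 − 93.6 = -4
a=23: ŷ = 10 + 3.8·23 = 97.4; e = 101.4 − 97.4 = 4
Signs: − + − − +
Runs: −×1, +×1, −×2, +×1 → 4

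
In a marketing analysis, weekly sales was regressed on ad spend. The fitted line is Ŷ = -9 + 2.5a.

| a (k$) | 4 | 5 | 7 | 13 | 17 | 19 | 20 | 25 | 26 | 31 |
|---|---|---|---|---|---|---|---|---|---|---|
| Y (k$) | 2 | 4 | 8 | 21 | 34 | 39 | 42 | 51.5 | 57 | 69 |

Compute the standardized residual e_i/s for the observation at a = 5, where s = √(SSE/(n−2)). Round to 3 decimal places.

a=4: Ŷ = -9 + 2.5·4 = 1; e = 2 − 1 = 1
a=5: Ŷ = -9 + 2.5·5 = 3.5; e = 4 − 3.5 = 0.5
a=7: Ŷ = -9 + 2.5·7 = 8.5; e = 8 − 8.5 = -0.5
a=13: Ŷ = -9 + 2.5·13 = 23.5; e = 21 − 23.5 = -2.5
a=17: Ŷ = -9 + 2.5·17 = 33.5; e = 34 − 33.5 = 0.5
a=19: Ŷ = -9 + 2.5·19 = 38.5; e = 39 − 38.5 = 0.5
a=20: Ŷ = -9 + 2.5·20 = 41; e = 42 − 41 = 1
a=25: Ŷ = -9 + 2.5·25 = 53.5; e = 51.5 − 53.5 = -2
a=26: Ŷ = -9 + 2.5·26 = 56; e = 57 − 56 = 1
a=31: Ŷ = -9 + 2.5·31 = 68.5; e = 69 − 68.5 = 0.5
SSE = 1 + 0.25 + 0.25 + 6.25 + 0.25 + 0.25 + 1 + 4 + 1 + 0.25 = 14.5
s = √(14.5/8) = 1.34629
e/s = 0.5 / 1.34629 = 0.371

0.371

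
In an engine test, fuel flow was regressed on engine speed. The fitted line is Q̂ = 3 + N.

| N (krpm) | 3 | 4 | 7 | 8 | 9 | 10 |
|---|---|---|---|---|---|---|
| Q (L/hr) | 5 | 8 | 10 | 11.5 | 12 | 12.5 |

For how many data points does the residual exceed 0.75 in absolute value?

N=3: Q̂ = 3 + 3 = 6; r = 5 − 6 = -1
N=4: Q̂ = 3 + 4 = 7; r = 8 − 7 = 1
N=7: Q̂ = 3 + 7 = 10; r = 10 − 10 = 0
N=8: Q̂ = 3 + 8 = 11; r = 11.5 − 11 = 0.5
N=9: Q̂ = 3 + 9 = 12; r = 12 − 12 = 0
N=10: Q̂ = 3 + 10 = 13; r = 12.5 − 13 = -0.5
|r| > 0.75: N=3 (|r|=1), N=4 (|r|=1) → 2

2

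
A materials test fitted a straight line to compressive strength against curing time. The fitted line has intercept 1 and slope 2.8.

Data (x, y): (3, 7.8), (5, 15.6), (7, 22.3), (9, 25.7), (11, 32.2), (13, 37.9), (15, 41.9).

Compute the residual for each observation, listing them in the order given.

-1.6, 0.6, 1.7, -0.5, 0.4, 0.5, -1.1

x=3: ŷ = 1 + 2.8·3 = 9.4; r = 7.8 − 9.4 = -1.6
x=5: ŷ = 1 + 2.8·5 = 15; r = 15.6 − 15 = 0.6
x=7: ŷ = 1 + 2.8·7 = 20.6; r = 22.3 − 20.6 = 1.7
x=9: ŷ = 1 + 2.8·9 = 26.2; r = 25.7 − 26.2 = -0.5
x=11: ŷ = 1 + 2.8·11 = 31.8; r = 32.2 − 31.8 = 0.4
x=13: ŷ = 1 + 2.8·13 = 37.4; r = 37.9 − 37.4 = 0.5
x=15: ŷ = 1 + 2.8·15 = 43; r = 41.9 − 43 = -1.1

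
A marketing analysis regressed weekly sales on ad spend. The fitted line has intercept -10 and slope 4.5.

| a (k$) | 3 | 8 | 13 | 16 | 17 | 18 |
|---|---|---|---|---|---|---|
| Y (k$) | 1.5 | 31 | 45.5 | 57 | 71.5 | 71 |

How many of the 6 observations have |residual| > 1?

a=3: ŷ = -10 + 4.5·3 = 3.5; e = 1.5 − 3.5 = -2
a=8: ŷ = -10 + 4.5·8 = 26; e = 31 − 26 = 5
a=13: ŷ = -10 + 4.5·13 = 48.5; e = 45.5 − 48.5 = -3
a=16: ŷ = -10 + 4.5·16 = 62; e = 57 − 62 = -5
a=17: ŷ = -10 + 4.5·17 = 66.5; e = 71.5 − 66.5 = 5
a=18: ŷ = -10 + 4.5·18 = 71; e = 71 − 71 = 0
|e| > 1: a=3 (|e|=2), a=8 (|e|=5), a=13 (|e|=3), a=16 (|e|=5), a=17 (|e|=5) → 5

5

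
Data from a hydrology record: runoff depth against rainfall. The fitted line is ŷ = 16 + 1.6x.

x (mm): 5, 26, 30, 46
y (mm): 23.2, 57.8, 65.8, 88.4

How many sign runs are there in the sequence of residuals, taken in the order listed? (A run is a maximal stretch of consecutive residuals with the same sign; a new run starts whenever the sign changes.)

3 runs

x=5: ŷ = 16 + 1.6·5 = 24; r = 23.2 − 24 = -0.8
x=26: ŷ = 16 + 1.6·26 = 57.6; r = 57.8 − 57.6 = 0.2
x=30: ŷ = 16 + 1.6·30 = 64; r = 65.8 − 64 = 1.8
x=46: ŷ = 16 + 1.6·46 = 89.6; r = 88.4 − 89.6 = -1.2
Signs: − + + −
Runs: −×1, +×2, −×1 → 3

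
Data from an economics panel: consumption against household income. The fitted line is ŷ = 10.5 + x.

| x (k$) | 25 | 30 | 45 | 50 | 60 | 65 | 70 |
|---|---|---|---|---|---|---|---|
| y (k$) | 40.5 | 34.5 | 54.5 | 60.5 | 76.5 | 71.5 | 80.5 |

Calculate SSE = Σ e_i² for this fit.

SSE = 114

x=25: ŷ = 10.5 + 25 = 35.5; e = 40.5 − 35.5 = 5
x=30: ŷ = 10.5 + 30 = 40.5; e = 34.5 − 40.5 = -6
x=45: ŷ = 10.5 + 45 = 55.5; e = 54.5 − 55.5 = -1
x=50: ŷ = 10.5 + 50 = 60.5; e = 60.5 − 60.5 = 0
x=60: ŷ = 10.5 + 60 = 70.5; e = 76.5 − 70.5 = 6
x=65: ŷ = 10.5 + 65 = 75.5; e = 71.5 − 75.5 = -4
x=70: ŷ = 10.5 + 70 = 80.5; e = 80.5 − 80.5 = 0
SSE = 25 + 36 + 1 + 0 + 36 + 16 + 0 = 114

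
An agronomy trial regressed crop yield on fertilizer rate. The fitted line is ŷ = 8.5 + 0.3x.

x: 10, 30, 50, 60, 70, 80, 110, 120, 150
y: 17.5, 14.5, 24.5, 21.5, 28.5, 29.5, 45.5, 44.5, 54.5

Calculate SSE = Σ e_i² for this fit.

x=10: ŷ = 8.5 + 0.3·10 = 11.5; e = 17.5 − 11.5 = 6
x=30: ŷ = 8.5 + 0.3·30 = 17.5; e = 14.5 − 17.5 = -3
x=50: ŷ = 8.5 + 0.3·50 = 23.5; e = 24.5 − 23.5 = 1
x=60: ŷ = 8.5 + 0.3·60 = 26.5; e = 21.5 − 26.5 = -5
x=70: ŷ = 8.5 + 0.3·70 = 29.5; e = 28.5 − 29.5 = -1
x=80: ŷ = 8.5 + 0.3·80 = 32.5; e = 29.5 − 32.5 = -3
x=110: ŷ = 8.5 + 0.3·110 = 41.5; e = 45.5 − 41.5 = 4
x=120: ŷ = 8.5 + 0.3·120 = 44.5; e = 44.5 − 44.5 = 0
x=150: ŷ = 8.5 + 0.3·150 = 53.5; e = 54.5 − 53.5 = 1
SSE = 36 + 9 + 1 + 25 + 1 + 9 + 16 + 0 + 1 = 98

SSE = 98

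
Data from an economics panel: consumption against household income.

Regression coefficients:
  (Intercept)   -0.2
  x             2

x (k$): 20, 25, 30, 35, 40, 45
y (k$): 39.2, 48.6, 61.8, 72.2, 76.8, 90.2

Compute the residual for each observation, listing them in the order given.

x=20: ŷ = -0.2 + 2·20 = 39.8; r = 39.2 − 39.8 = -0.6
x=25: ŷ = -0.2 + 2·25 = 49.8; r = 48.6 − 49.8 = -1.2
x=30: ŷ = -0.2 + 2·30 = 59.8; r = 61.8 − 59.8 = 2
x=35: ŷ = -0.2 + 2·35 = 69.8; r = 72.2 − 69.8 = 2.4
x=40: ŷ = -0.2 + 2·40 = 79.8; r = 76.8 − 79.8 = -3
x=45: ŷ = -0.2 + 2·45 = 89.8; r = 90.2 − 89.8 = 0.4

-0.6, -1.2, 2, 2.4, -3, 0.4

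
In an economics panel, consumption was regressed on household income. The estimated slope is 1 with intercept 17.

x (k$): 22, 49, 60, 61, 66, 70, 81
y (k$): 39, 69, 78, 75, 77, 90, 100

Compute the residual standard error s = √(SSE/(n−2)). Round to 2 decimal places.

s = 3.69

x=22: ŷ = 17 + 22 = 39; r = 39 − 39 = 0
x=49: ŷ = 17 + 49 = 66; r = 69 − 66 = 3
x=60: ŷ = 17 + 60 = 77; r = 78 − 77 = 1
x=61: ŷ = 17 + 61 = 78; r = 75 − 78 = -3
x=66: ŷ = 17 + 66 = 83; r = 77 − 83 = -6
x=70: ŷ = 17 + 70 = 87; r = 90 − 87 = 3
x=81: ŷ = 17 + 81 = 98; r = 100 − 98 = 2
SSE = 0 + 9 + 1 + 9 + 36 + 9 + 4 = 68
s = √(68/5) = √13.6 ≈ 3.69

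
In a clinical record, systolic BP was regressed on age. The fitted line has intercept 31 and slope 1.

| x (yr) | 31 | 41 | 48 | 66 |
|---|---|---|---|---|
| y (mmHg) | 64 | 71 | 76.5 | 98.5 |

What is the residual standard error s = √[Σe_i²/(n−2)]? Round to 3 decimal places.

x=31: ŷ = 31 + 31 = 62; e = 64 − 62 = 2
x=41: ŷ = 31 + 41 = 72; e = 71 − 72 = -1
x=48: ŷ = 31 + 48 = 79; e = 76.5 − 79 = -2.5
x=66: ŷ = 31 + 66 = 97; e = 98.5 − 97 = 1.5
SSE = 4 + 1 + 6.25 + 2.25 = 13.5
s = √(13.5/2) = √6.75 ≈ 2.598

s = 2.598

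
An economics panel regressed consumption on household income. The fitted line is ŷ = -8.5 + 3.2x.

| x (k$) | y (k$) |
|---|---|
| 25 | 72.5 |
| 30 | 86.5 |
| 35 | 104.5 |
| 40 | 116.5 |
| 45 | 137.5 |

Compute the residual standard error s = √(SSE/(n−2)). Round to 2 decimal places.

x=25: ŷ = -8.5 + 3.2·25 = 71.5; e = 72.5 − 71.5 = 1
x=30: ŷ = -8.5 + 3.2·30 = 87.5; e = 86.5 − 87.5 = -1
x=35: ŷ = -8.5 + 3.2·35 = 103.5; e = 104.5 − 103.5 = 1
x=40: ŷ = -8.5 + 3.2·40 = 119.5; e = 116.5 − 119.5 = -3
x=45: ŷ = -8.5 + 3.2·45 = 135.5; e = 137.5 − 135.5 = 2
SSE = 1 + 1 + 1 + 9 + 4 = 16
s = √(16/3) = √5.33333 ≈ 2.31

s = 2.31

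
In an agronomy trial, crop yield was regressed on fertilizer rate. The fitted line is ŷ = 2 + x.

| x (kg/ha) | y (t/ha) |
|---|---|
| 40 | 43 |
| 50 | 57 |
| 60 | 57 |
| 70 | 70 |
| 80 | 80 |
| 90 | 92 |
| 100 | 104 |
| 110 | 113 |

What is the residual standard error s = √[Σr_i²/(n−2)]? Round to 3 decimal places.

s = 3.266

x=40: ŷ = 2 + 40 = 42; r = 43 − 42 = 1
x=50: ŷ = 2 + 50 = 52; r = 57 − 52 = 5
x=60: ŷ = 2 + 60 = 62; r = 57 − 62 = -5
x=70: ŷ = 2 + 70 = 72; r = 70 − 72 = -2
x=80: ŷ = 2 + 80 = 82; r = 80 − 82 = -2
x=90: ŷ = 2 + 90 = 92; r = 92 − 92 = 0
x=100: ŷ = 2 + 100 = 102; r = 104 − 102 = 2
x=110: ŷ = 2 + 110 = 112; r = 113 − 112 = 1
SSE = 1 + 25 + 25 + 4 + 4 + 0 + 4 + 1 = 64
s = √(64/6) = √10.6667 ≈ 3.266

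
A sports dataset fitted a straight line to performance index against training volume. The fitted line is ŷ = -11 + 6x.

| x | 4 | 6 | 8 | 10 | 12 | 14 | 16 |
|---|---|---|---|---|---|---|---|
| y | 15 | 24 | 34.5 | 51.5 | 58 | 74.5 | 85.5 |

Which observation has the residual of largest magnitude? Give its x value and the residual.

x = 12, e = -3

x=4: ŷ = -11 + 6·4 = 13; e = 15 − 13 = 2
x=6: ŷ = -11 + 6·6 = 25; e = 24 − 25 = -1
x=8: ŷ = -11 + 6·8 = 37; e = 34.5 − 37 = -2.5
x=10: ŷ = -11 + 6·10 = 49; e = 51.5 − 49 = 2.5
x=12: ŷ = -11 + 6·12 = 61; e = 58 − 61 = -3
x=14: ŷ = -11 + 6·14 = 73; e = 74.5 − 73 = 1.5
x=16: ŷ = -11 + 6·16 = 85; e = 85.5 − 85 = 0.5
Largest |e| is 3 at x = 12, residual -3.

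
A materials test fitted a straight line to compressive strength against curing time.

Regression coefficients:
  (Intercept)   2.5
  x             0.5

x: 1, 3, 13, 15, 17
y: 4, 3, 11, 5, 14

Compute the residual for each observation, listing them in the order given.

x=1: ŷ = 2.5 + 0.5·1 = 3; r = 4 − 3 = 1
x=3: ŷ = 2.5 + 0.5·3 = 4; r = 3 − 4 = -1
x=13: ŷ = 2.5 + 0.5·13 = 9; r = 11 − 9 = 2
x=15: ŷ = 2.5 + 0.5·15 = 10; r = 5 − 10 = -5
x=17: ŷ = 2.5 + 0.5·17 = 11; r = 14 − 11 = 3

1, -1, 2, -5, 3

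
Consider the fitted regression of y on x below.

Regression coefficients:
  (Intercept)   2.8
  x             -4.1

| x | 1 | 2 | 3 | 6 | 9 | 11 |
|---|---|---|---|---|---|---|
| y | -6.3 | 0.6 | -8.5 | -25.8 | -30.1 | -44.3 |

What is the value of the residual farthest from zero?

r = 6

x=1: ŷ = 2.8 − 4.1·1 = -1.3; r = -6.3 − (-1.3) = -5
x=2: ŷ = 2.8 − 4.1·2 = -5.4; r = 0.6 − (-5.4) = 6
x=3: ŷ = 2.8 − 4.1·3 = -9.5; r = -8.5 − (-9.5) = 1
x=6: ŷ = 2.8 − 4.1·6 = -21.8; r = -25.8 − (-21.8) = -4
x=9: ŷ = 2.8 − 4.1·9 = -34.1; r = -30.1 − (-34.1) = 4
x=11: ŷ = 2.8 − 4.1·11 = -42.3; r = -44.3 − (-42.3) = -2
Largest |r| is 6 at x = 2, residual 6.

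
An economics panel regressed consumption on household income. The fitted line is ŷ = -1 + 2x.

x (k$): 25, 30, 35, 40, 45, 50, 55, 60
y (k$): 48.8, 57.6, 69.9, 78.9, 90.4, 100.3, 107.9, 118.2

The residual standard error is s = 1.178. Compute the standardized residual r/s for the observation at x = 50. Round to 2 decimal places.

ŷ = -1 + 2·50 = 99
r = 100.3 − 99 = 1.3
r/s = 1.3 / 1.178 = 1.10

1.10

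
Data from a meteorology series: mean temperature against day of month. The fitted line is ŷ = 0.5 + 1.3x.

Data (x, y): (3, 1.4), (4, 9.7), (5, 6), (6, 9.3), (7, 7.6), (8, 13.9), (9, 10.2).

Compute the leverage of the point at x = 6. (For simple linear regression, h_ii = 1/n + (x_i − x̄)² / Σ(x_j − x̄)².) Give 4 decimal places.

x̄ = (3 + 4 + 5 + 6 + 7 + 8 + 9)/7 = 6
Σ(x − x̄)² = 9 + 4 + 1 + 0 + 1 + 4 + 9 = 28
h = 1/7 + (0)²/28 = 0.142857 + 0 = 0.1429

h = 0.1429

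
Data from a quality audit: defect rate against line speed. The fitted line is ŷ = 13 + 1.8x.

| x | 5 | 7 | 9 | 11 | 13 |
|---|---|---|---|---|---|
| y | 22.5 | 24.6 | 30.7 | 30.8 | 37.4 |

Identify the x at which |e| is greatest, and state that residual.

x=5: ŷ = 13 + 1.8·5 = 22; e = 22.5 − 22 = 0.5
x=7: ŷ = 13 + 1.8·7 = 25.6; e = 24.6 − 25.6 = -1
x=9: ŷ = 13 + 1.8·9 = 29.2; e = 30.7 − 29.2 = 1.5
x=11: ŷ = 13 + 1.8·11 = 32.8; e = 30.8 − 32.8 = -2
x=13: ŷ = 13 + 1.8·13 = 36.4; e = 37.4 − 36.4 = 1
Largest |e| is 2 at x = 11, residual -2.

x = 11, e = -2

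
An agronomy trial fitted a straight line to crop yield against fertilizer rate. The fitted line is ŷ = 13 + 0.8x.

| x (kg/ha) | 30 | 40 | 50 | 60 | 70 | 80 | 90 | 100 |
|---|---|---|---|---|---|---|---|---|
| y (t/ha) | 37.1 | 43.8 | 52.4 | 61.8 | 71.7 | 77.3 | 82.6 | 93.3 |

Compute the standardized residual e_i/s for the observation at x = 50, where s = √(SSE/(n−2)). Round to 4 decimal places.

-0.3712

x=30: ŷ = 13 + 0.8·30 = 37; e = 37.1 − 37 = 0.1
x=40: ŷ = 13 + 0.8·40 = 45; e = 43.8 − 45 = -1.2
x=50: ŷ = 13 + 0.8·50 = 53; e = 52.4 − 53 = -0.6
x=60: ŷ = 13 + 0.8·60 = 61; e = 61.8 − 61 = 0.8
x=70: ŷ = 13 + 0.8·70 = 69; e = 71.7 − 69 = 2.7
x=80: ŷ = 13 + 0.8·80 = 77; e = 77.3 − 77 = 0.3
x=90: ŷ = 13 + 0.8·90 = 85; e = 82.6 − 85 = -2.4
x=100: ŷ = 13 + 0.8·100 = 93; e = 93.3 − 93 = 0.3
SSE = 0.01 + 1.44 + 0.36 + 0.64 + 7.29 + 0.09 + 5.76 + 0.09 = 15.68
s = √(15.68/6) = 1.61658
e/s = -0.6 / 1.61658 = -0.3712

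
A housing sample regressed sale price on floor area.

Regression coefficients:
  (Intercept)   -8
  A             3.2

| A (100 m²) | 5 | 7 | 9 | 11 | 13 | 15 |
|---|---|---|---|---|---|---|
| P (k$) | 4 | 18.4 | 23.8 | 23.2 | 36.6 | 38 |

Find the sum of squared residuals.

A=5: P̂ = -8 + 3.2·5 = 8; e = 4 − 8 = -4
A=7: P̂ = -8 + 3.2·7 = 14.4; e = 18.4 − 14.4 = 4
A=9: P̂ = -8 + 3.2·9 = 20.8; e = 23.8 − 20.8 = 3
A=11: P̂ = -8 + 3.2·11 = 27.2; e = 23.2 − 27.2 = -4
A=13: P̂ = -8 + 3.2·13 = 33.6; e = 36.6 − 33.6 = 3
A=15: P̂ = -8 + 3.2·15 = 40; e = 38 − 40 = -2
SSE = 16 + 16 + 9 + 16 + 9 + 4 = 70

SSE = 70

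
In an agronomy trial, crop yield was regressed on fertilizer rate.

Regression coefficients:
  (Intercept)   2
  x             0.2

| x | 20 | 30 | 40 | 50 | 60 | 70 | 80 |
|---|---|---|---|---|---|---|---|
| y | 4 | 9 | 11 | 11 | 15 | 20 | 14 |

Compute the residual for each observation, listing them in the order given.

x=20: ŷ = 2 + 0.2·20 = 6; e = 4 − 6 = -2
x=30: ŷ = 2 + 0.2·30 = 8; e = 9 − 8 = 1
x=40: ŷ = 2 + 0.2·40 = 10; e = 11 − 10 = 1
x=50: ŷ = 2 + 0.2·50 = 12; e = 11 − 12 = -1
x=60: ŷ = 2 + 0.2·60 = 14; e = 15 − 14 = 1
x=70: ŷ = 2 + 0.2·70 = 16; e = 20 − 16 = 4
x=80: ŷ = 2 + 0.2·80 = 18; e = 14 − 18 = -4

-2, 1, 1, -1, 1, 4, -4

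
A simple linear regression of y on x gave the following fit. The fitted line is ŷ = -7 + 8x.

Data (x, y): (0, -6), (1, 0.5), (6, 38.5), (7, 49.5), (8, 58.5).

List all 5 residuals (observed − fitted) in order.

x=0: ŷ = -7 + 8·0 = -7; e = -6 − (-7) = 1
x=1: ŷ = -7 + 8·1 = 1; e = 0.5 − 1 = -0.5
x=6: ŷ = -7 + 8·6 = 41; e = 38.5 − 41 = -2.5
x=7: ŷ = -7 + 8·7 = 49; e = 49.5 − 49 = 0.5
x=8: ŷ = -7 + 8·8 = 57; e = 58.5 − 57 = 1.5

1, -0.5, -2.5, 0.5, 1.5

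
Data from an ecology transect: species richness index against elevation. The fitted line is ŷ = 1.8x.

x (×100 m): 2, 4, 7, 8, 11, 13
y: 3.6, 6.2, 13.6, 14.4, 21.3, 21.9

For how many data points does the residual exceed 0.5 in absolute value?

4

x=2: ŷ = 1.8·2 = 3.6; r = 3.6 − 3.6 = 0
x=4: ŷ = 1.8·4 = 7.2; r = 6.2 − 7.2 = -1
x=7: ŷ = 1.8·7 = 12.6; r = 13.6 − 12.6 = 1
x=8: ŷ = 1.8·8 = 14.4; r = 14.4 − 14.4 = 0
x=11: ŷ = 1.8·11 = 19.8; r = 21.3 − 19.8 = 1.5
x=13: ŷ = 1.8·13 = 23.4; r = 21.9 − 23.4 = -1.5
|r| > 0.5: x=4 (|r|=1), x=7 (|r|=1), x=11 (|r|=1.5), x=13 (|r|=1.5) → 4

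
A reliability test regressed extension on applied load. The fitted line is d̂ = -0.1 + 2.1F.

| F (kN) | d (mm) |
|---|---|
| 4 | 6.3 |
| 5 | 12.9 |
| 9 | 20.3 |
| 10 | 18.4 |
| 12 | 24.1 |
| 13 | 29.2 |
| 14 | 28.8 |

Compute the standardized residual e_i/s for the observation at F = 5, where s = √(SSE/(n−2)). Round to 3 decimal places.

F=4: d̂ = -0.1 + 2.1·4 = 8.3; e = 6.3 − 8.3 = -2
F=5: d̂ = -0.1 + 2.1·5 = 10.4; e = 12.9 − 10.4 = 2.5
F=9: d̂ = -0.1 + 2.1·9 = 18.8; e = 20.3 − 18.8 = 1.5
F=10: d̂ = -0.1 + 2.1·10 = 20.9; e = 18.4 − 20.9 = -2.5
F=12: d̂ = -0.1 + 2.1·12 = 25.1; e = 24.1 − 25.1 = -1
F=13: d̂ = -0.1 + 2.1·13 = 27.2; e = 29.2 − 27.2 = 2
F=14: d̂ = -0.1 + 2.1·14 = 29.3; e = 28.8 − 29.3 = -0.5
SSE = 4 + 6.25 + 2.25 + 6.25 + 1 + 4 + 0.25 = 24
s = √(24/5) = 2.19089
e/s = 2.5 / 2.19089 = 1.141

1.141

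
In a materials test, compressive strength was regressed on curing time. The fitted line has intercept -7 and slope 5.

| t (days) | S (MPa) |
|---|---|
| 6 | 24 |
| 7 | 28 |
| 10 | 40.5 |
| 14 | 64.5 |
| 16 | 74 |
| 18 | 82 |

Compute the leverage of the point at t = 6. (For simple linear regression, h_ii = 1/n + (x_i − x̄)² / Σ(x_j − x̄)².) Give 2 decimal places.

t̄ = (6 + 7 + 10 + 14 + 16 + 18)/6 = 11.8333
Σ(t − t̄)² = 34.0278 + 23.3611 + 3.36111 + 4.69444 + 17.3611 + 38.0278 = 120.833
h = 1/6 + (-5.83333)²/120.833 = 0.166667 + 0.281609 = 0.45

h = 0.45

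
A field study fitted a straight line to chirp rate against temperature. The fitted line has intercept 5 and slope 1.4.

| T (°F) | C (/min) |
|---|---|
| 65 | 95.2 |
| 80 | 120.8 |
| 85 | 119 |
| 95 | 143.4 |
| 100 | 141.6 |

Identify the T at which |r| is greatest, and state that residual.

T = 95, r = 5.4

T=65: ŷ = 5 + 1.4·65 = 96; r = 95.2 − 96 = -0.8
T=80: ŷ = 5 + 1.4·80 = 117; r = 120.8 − 117 = 3.8
T=85: ŷ = 5 + 1.4·85 = 124; r = 119 − 124 = -5
T=95: ŷ = 5 + 1.4·95 = 138; r = 143.4 − 138 = 5.4
T=100: ŷ = 5 + 1.4·100 = 145; r = 141.6 − 145 = -3.4
Largest |r| is 5.4 at T = 95, residual 5.4.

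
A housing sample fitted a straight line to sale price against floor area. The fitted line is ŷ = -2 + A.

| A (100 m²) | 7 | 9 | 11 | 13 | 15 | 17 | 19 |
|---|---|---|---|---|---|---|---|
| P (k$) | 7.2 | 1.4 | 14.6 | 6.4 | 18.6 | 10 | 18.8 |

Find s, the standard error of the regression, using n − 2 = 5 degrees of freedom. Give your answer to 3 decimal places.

s = 5.446

A=7: ŷ = -2 + 7 = 5; r = 7.2 − 5 = 2.2
A=9: ŷ = -2 + 9 = 7; r = 1.4 − 7 = -5.6
A=11: ŷ = -2 + 11 = 9; r = 14.6 − 9 = 5.6
A=13: ŷ = -2 + 13 = 11; r = 6.4 − 11 = -4.6
A=15: ŷ = -2 + 15 = 13; r = 18.6 − 13 = 5.6
A=17: ŷ = -2 + 17 = 15; r = 10 − 15 = -5
A=19: ŷ = -2 + 19 = 17; r = 18.8 − 17 = 1.8
SSE = 4.84 + 31.36 + 31.36 + 21.16 + 31.36 + 25 + 3.24 = 148.32
s = √(148.32/5) = √29.664 ≈ 5.446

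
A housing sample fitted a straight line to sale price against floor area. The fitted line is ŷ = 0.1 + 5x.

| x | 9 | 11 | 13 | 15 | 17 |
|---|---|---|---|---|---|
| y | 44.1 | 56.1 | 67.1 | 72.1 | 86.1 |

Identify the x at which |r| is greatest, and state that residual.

x = 15, r = -3

x=9: ŷ = 0.1 + 5·9 = 45.1; r = 44.1 − 45.1 = -1
x=11: ŷ = 0.1 + 5·11 = 55.1; r = 56.1 − 55.1 = 1
x=13: ŷ = 0.1 + 5·13 = 65.1; r = 67.1 − 65.1 = 2
x=15: ŷ = 0.1 + 5·15 = 75.1; r = 72.1 − 75.1 = -3
x=17: ŷ = 0.1 + 5·17 = 85.1; r = 86.1 − 85.1 = 1
Largest |r| is 3 at x = 15, residual -3.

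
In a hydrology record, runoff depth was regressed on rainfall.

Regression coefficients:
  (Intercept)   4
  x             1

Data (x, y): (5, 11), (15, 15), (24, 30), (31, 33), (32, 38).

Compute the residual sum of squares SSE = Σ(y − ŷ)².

x=5: ŷ = 4 + 5 = 9; e = 11 − 9 = 2
x=15: ŷ = 4 + 15 = 19; e = 15 − 19 = -4
x=24: ŷ = 4 + 24 = 28; e = 30 − 28 = 2
x=31: ŷ = 4 + 31 = 35; e = 33 − 35 = -2
x=32: ŷ = 4 + 32 = 36; e = 38 − 36 = 2
SSE = 4 + 16 + 4 + 4 + 4 = 32

SSE = 32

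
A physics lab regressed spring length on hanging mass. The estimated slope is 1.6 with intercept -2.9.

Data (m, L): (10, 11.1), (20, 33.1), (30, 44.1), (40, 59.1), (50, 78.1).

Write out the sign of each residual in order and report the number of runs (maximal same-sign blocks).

4 runs

m=10: ŷ = -2.9 + 1.6·10 = 13.1; e = 11.1 − 13.1 = -2
m=20: ŷ = -2.9 + 1.6·20 = 29.1; e = 33.1 − 29.1 = 4
m=30: ŷ = -2.9 + 1.6·30 = 45.1; e = 44.1 − 45.1 = -1
m=40: ŷ = -2.9 + 1.6·40 = 61.1; e = 59.1 − 61.1 = -2
m=50: ŷ = -2.9 + 1.6·50 = 77.1; e = 78.1 − 77.1 = 1
Signs: − + − − +
Runs: −×1, +×1, −×2, +×1 → 4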